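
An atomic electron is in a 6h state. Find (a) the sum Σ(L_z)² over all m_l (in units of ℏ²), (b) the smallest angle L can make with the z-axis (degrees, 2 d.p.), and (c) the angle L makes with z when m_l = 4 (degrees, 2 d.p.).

The 6h subshell has l = 5.
Σ m_l² = 110, so Σ(L_z)² = 110 ℏ².
cos θ_min = 5/√30, so θ_min ≈ 24.09°.
For m_l = 4: cos θ = 4/√30, θ ≈ 43.09°.

Σ(L_z)² = 110 ℏ²; θ_min ≈ 24.09°; θ(m_l=4) ≈ 43.09°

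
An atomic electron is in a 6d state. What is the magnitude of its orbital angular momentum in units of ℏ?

The 6d subshell has l = 2.
|L| = ℏ√(l(l+1)) = ℏ√(2·3) = √6 ℏ

|L| = √6 ℏ ≈ 2.449ℏ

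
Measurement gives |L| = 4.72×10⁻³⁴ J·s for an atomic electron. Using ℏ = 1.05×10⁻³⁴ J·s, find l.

l = 4

In units of ℏ, |L| ≈ 4.495.
(|L|/ℏ)² = l(l+1) ≈ 20.21 ⇒ l = 4.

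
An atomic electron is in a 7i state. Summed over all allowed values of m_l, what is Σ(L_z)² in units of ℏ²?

For 7i, l = 6.
m_l runs from −6 to 6, i.e. {-6, -5, -4, -3, -2, -1, 0, 1, 2, 3, 4, 5, 6}.
Summing m² from −6 to 6: Σ m_l² = 182.

Σ(L_z)² = 182 ℏ²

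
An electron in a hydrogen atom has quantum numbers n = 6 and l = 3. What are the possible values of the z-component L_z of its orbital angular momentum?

L_z = m_l ℏ with m_l ranging from −l to +l in integer steps.
For l = 3: m_l ∈ {-3, -2, -1, 0, 1, 2, 3}.

L_z ∈ {−3ℏ, −2ℏ, −ℏ, 0, ℏ, 2ℏ, 3ℏ}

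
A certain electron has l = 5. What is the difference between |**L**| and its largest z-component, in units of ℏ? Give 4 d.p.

|L| − L_z,max ≈ 0.4772ℏ

|L| = √30 ℏ ≈ 5.4772ℏ, while L_z,max = lℏ = 5ℏ.
The difference is (√30 − 5)ℏ ≈ 0.4772ℏ.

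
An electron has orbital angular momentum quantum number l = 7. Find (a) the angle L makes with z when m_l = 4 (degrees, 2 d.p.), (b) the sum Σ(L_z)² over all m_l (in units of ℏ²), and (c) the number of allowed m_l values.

θ(m_l=4) ≈ 57.69°; Σ(L_z)² = 280 ℏ²; 15 values

For m_l = 4: cos θ = 4/√56, θ ≈ 57.69°.
Σ m_l² = 280, so Σ(L_z)² = 280 ℏ².
There are 2l+1 = 15 values of m_l.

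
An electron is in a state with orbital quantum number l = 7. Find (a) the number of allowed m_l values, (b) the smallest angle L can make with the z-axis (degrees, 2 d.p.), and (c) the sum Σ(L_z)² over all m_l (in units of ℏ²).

There are 2l+1 = 15 values of m_l.
cos θ_min = 7/√56, so θ_min ≈ 20.70°.
Σ m_l² = 280, so Σ(L_z)² = 280 ℏ².

15 values; θ_min ≈ 20.70°; Σ(L_z)² = 280 ℏ²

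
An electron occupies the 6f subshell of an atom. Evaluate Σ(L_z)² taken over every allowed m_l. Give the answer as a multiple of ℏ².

Σ(L_z)² = 28 ℏ²

For 6f, l = 3.
The allowed m_l values are -3, -2, -1, 0, 1, 2, 3.
Σ m_l² = 2·(1 + 4 + 9) = 28.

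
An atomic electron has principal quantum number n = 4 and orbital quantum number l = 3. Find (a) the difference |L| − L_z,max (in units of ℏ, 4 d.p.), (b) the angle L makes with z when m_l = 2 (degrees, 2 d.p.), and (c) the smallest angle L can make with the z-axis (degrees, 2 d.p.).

|L|−L_z,max ≈ 0.4641ℏ; θ(m_l=2) ≈ 54.74°; θ_min ≈ 30.00°

|L| − L_z,max = (2√3 − 3)ℏ ≈ 0.4641ℏ.
For m_l = 2: cos θ = 2/√12, θ ≈ 54.74°.
cos θ_min = 3/√12, so θ_min ≈ 30.00°.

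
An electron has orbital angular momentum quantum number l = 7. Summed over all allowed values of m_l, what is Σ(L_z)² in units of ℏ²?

Σ(L_z)² = 280 ℏ²

The allowed m_l values are -7, -6, -5, -4, -3, -2, -1, 0, 1, 2, 3, 4, 5, 6, 7.
Σ m_l² = l(l+1)(2l+1)/3 = 7·8·15/3 = 280.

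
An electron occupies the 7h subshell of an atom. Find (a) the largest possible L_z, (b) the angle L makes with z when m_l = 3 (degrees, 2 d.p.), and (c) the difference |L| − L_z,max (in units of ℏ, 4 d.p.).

L_z,max = 5ℏ; θ(m_l=3) ≈ 56.79°; |L|−L_z,max ≈ 0.4772ℏ

7h means n = 7, l = 5.
L_z,max = lℏ = 5ℏ.
For m_l = 3: cos θ = 3/√30, θ ≈ 56.79°.
|L| − L_z,max = (√30 − 5)ℏ ≈ 0.4772ℏ.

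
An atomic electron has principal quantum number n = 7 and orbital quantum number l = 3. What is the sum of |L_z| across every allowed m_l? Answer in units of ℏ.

The allowed m_l values are -3, -2, -1, 0, 1, 2, 3.
Σ|m_l| = 2(1+2+…+3) = 12.

Σ|L_z| = 12 ℏ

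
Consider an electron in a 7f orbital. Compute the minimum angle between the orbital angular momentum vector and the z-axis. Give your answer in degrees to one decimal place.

θ_min ≈ 30.0°

For 7f, l = 3.
|L| = ℏ√(l(l+1)) = 2√3 ℏ.
The smallest angle corresponds to the largest L_z, i.e. m_l = l = 3, giving L_z = 3ℏ.
cos θ_min = 3/√12, so θ_min ≈ 30.0°.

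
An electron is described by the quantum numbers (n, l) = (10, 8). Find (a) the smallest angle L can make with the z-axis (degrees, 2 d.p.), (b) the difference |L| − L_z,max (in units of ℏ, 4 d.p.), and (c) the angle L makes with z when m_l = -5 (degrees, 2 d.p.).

cos θ_min = 8/√72, so θ_min ≈ 19.47°.
|L| − L_z,max = (6√2 − 8)ℏ ≈ 0.4853ℏ.
For m_l = -5: cos θ = -5/√72, θ ≈ 126.10°.

θ_min ≈ 19.47°; |L|−L_z,max ≈ 0.4853ℏ; θ(m_l=-5) ≈ 126.10°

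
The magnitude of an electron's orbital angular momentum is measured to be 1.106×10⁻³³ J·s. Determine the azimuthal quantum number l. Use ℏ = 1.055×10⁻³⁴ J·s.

l = 10

Dividing by ℏ: |L|/ℏ ≈ 10.483.
(|L|/ℏ)² = l(l+1) ≈ 109.90 ⇒ l = 10.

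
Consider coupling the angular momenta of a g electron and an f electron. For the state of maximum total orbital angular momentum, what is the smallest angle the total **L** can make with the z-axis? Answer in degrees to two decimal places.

θ_min ≈ 20.70°

L runs from |4 − 3| = 1 to 4 + 3 = 7.
L ∈ {1, 2, 3, 4, 5, 6, 7}.
The maximum is L = 7, with |L_tot| = ℏ√(7·8) = 2√14 ℏ.
The minimum angle with z is arccos(7/√56) ≈ 20.70°.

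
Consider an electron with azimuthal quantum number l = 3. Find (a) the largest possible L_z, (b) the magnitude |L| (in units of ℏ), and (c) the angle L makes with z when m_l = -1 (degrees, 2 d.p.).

L_z,max = 3ℏ; |L| = 2√3 ℏ ≈ 3.464ℏ; θ(m_l=-1) ≈ 106.78°

L_z,max = lℏ = 3ℏ.
|L| = ℏ√(3·4) = 2√3 ℏ ≈ 3.464ℏ.
For m_l = -1: cos θ = -1/√12, θ ≈ 106.78°.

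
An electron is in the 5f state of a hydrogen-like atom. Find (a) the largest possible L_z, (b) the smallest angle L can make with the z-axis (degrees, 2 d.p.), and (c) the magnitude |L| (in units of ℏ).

L_z,max = 3ℏ; θ_min ≈ 30.00°; |L| = 2√3 ℏ ≈ 3.464ℏ

The 5f subshell has l = 3.
L_z,max = lℏ = 3ℏ.
cos θ_min = 3/√12, so θ_min ≈ 30.00°.
|L| = ℏ√(3·4) = 2√3 ℏ ≈ 3.464ℏ.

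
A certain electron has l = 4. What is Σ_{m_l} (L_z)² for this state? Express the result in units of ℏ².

m_l runs from −4 to 4, i.e. {-4, -3, -2, -1, 0, 1, 2, 3, 4}.
Summing m² from −4 to 4: Σ m_l² = 60.

Σ(L_z)² = 60 ℏ²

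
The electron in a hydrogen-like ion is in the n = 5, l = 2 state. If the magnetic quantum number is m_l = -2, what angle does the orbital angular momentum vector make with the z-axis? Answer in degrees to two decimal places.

θ ≈ 144.74°

|L|² = l(l+1)ℏ² = 6ℏ², so |L| = √6 ℏ.
L_z = m_l ℏ = −2ℏ.
cos θ = L_z/|L| = -2/√6, so θ ≈ 144.74°.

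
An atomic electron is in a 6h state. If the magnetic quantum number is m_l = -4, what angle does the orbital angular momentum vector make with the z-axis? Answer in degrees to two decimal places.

The 6h subshell has l = 5.
|L| = ℏ√(l(l+1)) = √30 ℏ.
L_z = m_l ℏ = −4ℏ.
cos θ = L_z/|L| = -4/√30, so θ ≈ 136.91°.

θ ≈ 136.91°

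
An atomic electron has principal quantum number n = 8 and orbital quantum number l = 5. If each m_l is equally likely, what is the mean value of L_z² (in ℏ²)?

m_l ∈ {-5, -4, -3, -2, -1, 0, 1, 2, 3, 4, 5}.
⟨L_z²⟩ = ℏ²·(Σ m_l²)/(2l+1) = ℏ²·110/11 = 10ℏ².

⟨L_z²⟩ = 10 ℏ²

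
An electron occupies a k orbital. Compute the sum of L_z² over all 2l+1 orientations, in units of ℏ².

Σ(L_z)² = 280 ℏ²

K corresponds to l = 7.
m_l runs from −7 to 7, i.e. {-7, -6, -5, -4, -3, -2, -1, 0, 1, 2, 3, 4, 5, 6, 7}.
Summing m² from −7 to 7: Σ m_l² = 280.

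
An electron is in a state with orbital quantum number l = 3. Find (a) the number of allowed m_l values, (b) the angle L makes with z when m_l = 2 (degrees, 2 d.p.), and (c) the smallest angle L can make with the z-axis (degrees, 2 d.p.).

There are 2l+1 = 7 values of m_l.
For m_l = 2: cos θ = 2/√12, θ ≈ 54.74°.
cos θ_min = 3/√12, so θ_min ≈ 30.00°.

7 values; θ(m_l=2) ≈ 54.74°; θ_min ≈ 30.00°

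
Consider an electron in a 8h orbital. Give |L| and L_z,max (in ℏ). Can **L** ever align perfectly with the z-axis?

No: L_z,max = 5ℏ < |L| = √30 ℏ ≈ 5.477ℏ

The 8h subshell has l = 5.
|L| = √30 ℏ ≈ 5.4772ℏ, while L_z,max = lℏ = 5ℏ.
Since |L| > L_z,max, the vector can never point exactly along z; the closest it comes is θ_min = arccos(5/√30) ≈ 24.1°.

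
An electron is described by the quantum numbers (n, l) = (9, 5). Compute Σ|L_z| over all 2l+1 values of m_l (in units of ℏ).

m_l runs from −5 to 5, i.e. {-5, -4, -3, -2, -1, 0, 1, 2, 3, 4, 5}.
Σ|m_l| = 2(1+2+…+5) = 30.

Σ|L_z| = 30 ℏ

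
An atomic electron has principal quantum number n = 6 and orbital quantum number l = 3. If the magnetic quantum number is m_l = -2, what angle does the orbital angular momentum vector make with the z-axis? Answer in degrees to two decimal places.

θ ≈ 125.26°

|L| = ℏ√(l(l+1)) = 2√3 ℏ.
L_z = m_l ℏ = −2ℏ.
cos θ = L_z/|L| = -2/√12, so θ ≈ 125.26°.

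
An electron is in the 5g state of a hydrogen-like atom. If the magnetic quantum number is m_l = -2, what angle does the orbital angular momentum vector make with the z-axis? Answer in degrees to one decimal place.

θ ≈ 116.6°

For 5g, l = 4.
|L| = ℏ√(l(l+1)) = 2√5 ℏ.
L_z = m_l ℏ = −2ℏ.
cos θ = L_z/|L| = -2/√20, so θ ≈ 116.6°.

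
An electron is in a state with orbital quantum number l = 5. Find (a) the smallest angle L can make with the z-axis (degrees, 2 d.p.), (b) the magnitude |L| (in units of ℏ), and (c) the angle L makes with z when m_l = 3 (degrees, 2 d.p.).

cos θ_min = 5/√30, so θ_min ≈ 24.09°.
|L| = ℏ√(5·6) = √30 ℏ ≈ 5.477ℏ.
For m_l = 3: cos θ = 3/√30, θ ≈ 56.79°.

θ_min ≈ 24.09°; |L| = √30 ℏ ≈ 5.477ℏ; θ(m_l=3) ≈ 56.79°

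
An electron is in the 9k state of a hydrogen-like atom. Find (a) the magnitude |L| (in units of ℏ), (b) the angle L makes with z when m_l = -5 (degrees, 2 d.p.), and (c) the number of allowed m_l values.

The 9k subshell has l = 7.
|L| = ℏ√(7·8) = 2√14 ℏ ≈ 7.483ℏ.
For m_l = -5: cos θ = -5/√56, θ ≈ 131.92°.
There are 2l+1 = 15 values of m_l.

|L| = 2√14 ℏ ≈ 7.483ℏ; θ(m_l=-5) ≈ 131.92°; 15 values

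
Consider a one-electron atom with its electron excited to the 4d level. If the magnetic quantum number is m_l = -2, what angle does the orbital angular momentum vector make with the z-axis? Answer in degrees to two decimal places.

θ ≈ 144.74°

The 4d level has l = 2.
|L| = ℏ√(l(l+1)) = √6 ℏ.
L_z = m_l ℏ = −2ℏ.
cos θ = L_z/|L| = -2/√6, so θ ≈ 144.74°.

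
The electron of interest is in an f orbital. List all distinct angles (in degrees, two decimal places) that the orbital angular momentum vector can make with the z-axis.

θ ∈ {30.00°, 54.74°, 73.22°, 90.00°, 106.78°, 125.26°, 150.00°}

F corresponds to l = 3.
|L| = ℏ√(l(l+1)) = 2√3 ℏ.
cos θ = m_l/√12 for each m_l ∈ {-3, -2, -1, 0, 1, 2, 3}.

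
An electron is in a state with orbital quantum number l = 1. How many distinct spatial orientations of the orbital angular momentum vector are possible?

The number of m_l values is 2l + 1 = 2·1 + 1 = 3.

3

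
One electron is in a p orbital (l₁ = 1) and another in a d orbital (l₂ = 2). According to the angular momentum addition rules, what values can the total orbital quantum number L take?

L = 1, 2, 3

By the triangle rule, |l₁ − l₂| ≤ L ≤ l₁ + l₂.
Allowed values: L = 1, 2, 3.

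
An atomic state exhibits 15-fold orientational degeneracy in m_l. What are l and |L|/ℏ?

l = 7, |L| = 2√14 ℏ ≈ 7.483ℏ

15 = 2l + 1, so l = (15−1)/2 = 7.
Then |L| = √(l(l+1)) ℏ = 2√14 ℏ.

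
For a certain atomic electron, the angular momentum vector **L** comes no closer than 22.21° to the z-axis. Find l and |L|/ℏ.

At minimum angle, m_l = l, so cos θ = l/√(l(l+1)); cos²θ = l/(l+1) = 0.8571.
l = cos²θ/sin²θ ≈ 6.
Then |L| = ℏ√(6·7) = √42 ℏ.

l = 6, |L| = √42 ℏ ≈ 6.481ℏ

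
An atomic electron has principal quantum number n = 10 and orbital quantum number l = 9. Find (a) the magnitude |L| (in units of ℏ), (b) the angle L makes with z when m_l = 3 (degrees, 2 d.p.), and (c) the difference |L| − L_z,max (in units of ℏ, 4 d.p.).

|L| = ℏ√(9·10) = 3√10 ℏ ≈ 9.487ℏ.
For m_l = 3: cos θ = 3/√90, θ ≈ 71.57°.
|L| − L_z,max = (3√10 − 9)ℏ ≈ 0.4868ℏ.

|L| = 3√10 ℏ ≈ 9.487ℏ; θ(m_l=3) ≈ 71.57°; |L|−L_z,max ≈ 0.4868ℏ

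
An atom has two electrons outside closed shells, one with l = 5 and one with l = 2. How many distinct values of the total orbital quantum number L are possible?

By the triangle rule, |l₁ − l₂| ≤ L ≤ l₁ + l₂.
So L can be 3, 4, 5, 6, 7.
That is 5 values.

5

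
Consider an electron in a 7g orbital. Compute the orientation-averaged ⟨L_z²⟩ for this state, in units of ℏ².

⟨L_z²⟩ = 6.667 ℏ²

7g means n = 7, l = 4.
m_l ∈ {-4, -3, -2, -1, 0, 1, 2, 3, 4}.
Average of L_z² over 9 states: 60/9 ℏ² = 6.667 ℏ².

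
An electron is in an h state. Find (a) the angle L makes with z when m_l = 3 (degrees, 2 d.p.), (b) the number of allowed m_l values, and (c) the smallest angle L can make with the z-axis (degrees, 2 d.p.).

An h state has l = 5.
For m_l = 3: cos θ = 3/√30, θ ≈ 56.79°.
There are 2l+1 = 11 values of m_l.
cos θ_min = 5/√30, so θ_min ≈ 24.09°.

θ(m_l=3) ≈ 56.79°; 11 values; θ_min ≈ 24.09°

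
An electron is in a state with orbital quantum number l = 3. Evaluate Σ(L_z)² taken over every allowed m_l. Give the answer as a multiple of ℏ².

Σ(L_z)² = 28 ℏ²

The allowed m_l values are -3, -2, -1, 0, 1, 2, 3.
Summing m² from −3 to 3: Σ m_l² = 28.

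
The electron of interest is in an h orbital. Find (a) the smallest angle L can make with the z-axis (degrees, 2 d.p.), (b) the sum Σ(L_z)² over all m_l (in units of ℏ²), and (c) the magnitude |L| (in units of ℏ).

For an h orbital, l = 5.
cos θ_min = 5/√30, so θ_min ≈ 24.09°.
Σ m_l² = 110, so Σ(L_z)² = 110 ℏ².
|L| = ℏ√(5·6) = √30 ℏ ≈ 5.477ℏ.

θ_min ≈ 24.09°; Σ(L_z)² = 110 ℏ²; |L| = √30 ℏ ≈ 5.477ℏ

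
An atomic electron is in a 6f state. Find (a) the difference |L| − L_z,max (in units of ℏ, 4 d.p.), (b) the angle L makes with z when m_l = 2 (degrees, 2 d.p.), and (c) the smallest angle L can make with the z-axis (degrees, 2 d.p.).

|L|−L_z,max ≈ 0.4641ℏ; θ(m_l=2) ≈ 54.74°; θ_min ≈ 30.00°

The 6f subshell has l = 3.
|L| − L_z,max = (2√3 − 3)ℏ ≈ 0.4641ℏ.
For m_l = 2: cos θ = 2/√12, θ ≈ 54.74°.
cos θ_min = 3/√12, so θ_min ≈ 30.00°.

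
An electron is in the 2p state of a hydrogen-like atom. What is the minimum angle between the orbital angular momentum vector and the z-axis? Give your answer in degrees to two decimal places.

θ_min ≈ 45.00°

For 2p, l = 1.
|L| = ℏ√(l(l+1)) = √2 ℏ.
The smallest angle corresponds to the largest L_z, i.e. m_l = l = 1, giving L_z = 1ℏ.
cos θ_min = 1/√2, so θ_min ≈ 45.00°.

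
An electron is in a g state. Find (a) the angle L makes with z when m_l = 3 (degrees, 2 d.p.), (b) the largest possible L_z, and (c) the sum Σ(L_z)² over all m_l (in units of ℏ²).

θ(m_l=3) ≈ 47.87°; L_z,max = 4ℏ; Σ(L_z)² = 60 ℏ²

G corresponds to l = 4.
For m_l = 3: cos θ = 3/√20, θ ≈ 47.87°.
L_z,max = lℏ = 4ℏ.
Σ m_l² = 60, so Σ(L_z)² = 60 ℏ².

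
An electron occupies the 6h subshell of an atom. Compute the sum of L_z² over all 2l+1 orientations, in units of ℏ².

6h means n = 6, l = 5.
m_l ∈ {-5, -4, -3, -2, -1, 0, 1, 2, 3, 4, 5}.
Σ m_l² = l(l+1)(2l+1)/3 = 5·6·11/3 = 110.

Σ(L_z)² = 110 ℏ²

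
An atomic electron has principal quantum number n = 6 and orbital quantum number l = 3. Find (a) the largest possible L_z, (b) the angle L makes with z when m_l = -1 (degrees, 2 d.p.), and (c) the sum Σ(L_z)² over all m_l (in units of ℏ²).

L_z,max = 3ℏ; θ(m_l=-1) ≈ 106.78°; Σ(L_z)² = 28 ℏ²

L_z,max = lℏ = 3ℏ.
For m_l = -1: cos θ = -1/√12, θ ≈ 106.78°.
Σ m_l² = 28, so Σ(L_z)² = 28 ℏ².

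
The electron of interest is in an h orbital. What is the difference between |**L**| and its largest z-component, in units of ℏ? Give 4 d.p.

|L| − L_z,max ≈ 0.4772ℏ

An h state has l = 5.
|L| = √30 ℏ ≈ 5.4772ℏ, while L_z,max = lℏ = 5ℏ.
The difference is (√30 − 5)ℏ ≈ 0.4772ℏ.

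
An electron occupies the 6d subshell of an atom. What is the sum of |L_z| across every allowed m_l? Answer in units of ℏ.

For 6d, l = 2.
The allowed m_l values are -2, -1, 0, 1, 2.
Σ|m_l| = l(l+1) = 6.

Σ|L_z| = 6 ℏ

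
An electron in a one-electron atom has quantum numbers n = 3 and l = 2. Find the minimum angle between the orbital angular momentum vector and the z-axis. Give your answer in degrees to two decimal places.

θ_min ≈ 35.26°

|L| = √(l(l+1)) ℏ = √6 ℏ.
The smallest angle corresponds to the largest L_z, i.e. m_l = l = 2, giving L_z = 2ℏ.
cos θ_min = 2/√6, so θ_min ≈ 35.26°.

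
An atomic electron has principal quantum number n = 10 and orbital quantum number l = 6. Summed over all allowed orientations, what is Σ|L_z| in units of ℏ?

m_l runs from −6 to 6, i.e. {-6, -5, -4, -3, -2, -1, 0, 1, 2, 3, 4, 5, 6}.
Σ|m_l| = l(l+1) = 42.

Σ|L_z| = 42 ℏ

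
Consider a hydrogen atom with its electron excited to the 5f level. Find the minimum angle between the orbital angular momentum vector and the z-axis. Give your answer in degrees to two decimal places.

θ_min ≈ 30.00°

The 5f level has l = 3.
|L| = √(l(l+1)) ℏ = 2√3 ℏ.
The smallest angle corresponds to the largest L_z, i.e. m_l = l = 3, giving L_z = 3ℏ.
cos θ_min = 3/√12, so θ_min ≈ 30.00°.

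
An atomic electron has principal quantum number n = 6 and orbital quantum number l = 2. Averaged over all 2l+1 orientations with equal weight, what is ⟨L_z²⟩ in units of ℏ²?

The allowed m_l values are -2, -1, 0, 1, 2.
Average of L_z² over 5 states: 10/5 ℏ² = 2 ℏ².

⟨L_z²⟩ = 2 ℏ²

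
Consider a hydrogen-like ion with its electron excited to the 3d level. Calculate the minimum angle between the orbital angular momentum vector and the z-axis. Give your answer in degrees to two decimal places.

θ_min ≈ 35.26°

The 3d level has l = 2.
|L| = √(l(l+1)) ℏ = √6 ℏ.
The smallest angle corresponds to the largest L_z, i.e. m_l = l = 2, giving L_z = 2ℏ.
cos θ_min = 2/√6, so θ_min ≈ 35.26°.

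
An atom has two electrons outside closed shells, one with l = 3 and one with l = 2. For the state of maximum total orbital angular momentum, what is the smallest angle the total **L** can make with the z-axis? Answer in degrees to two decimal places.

θ_min ≈ 24.09°

By the triangle rule, |l₁ − l₂| ≤ L ≤ l₁ + l₂.
So L can be 1, 2, 3, 4, 5.
The maximum is L = 5, with |L_tot| = ℏ√(5·6) = √30 ℏ.
The minimum angle with z is arccos(5/√30) ≈ 24.09°.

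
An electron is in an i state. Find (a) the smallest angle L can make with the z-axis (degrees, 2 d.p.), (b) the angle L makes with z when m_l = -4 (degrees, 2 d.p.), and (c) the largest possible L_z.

For an i orbital, l = 6.
cos θ_min = 6/√42, so θ_min ≈ 22.21°.
For m_l = -4: cos θ = -4/√42, θ ≈ 128.11°.
L_z,max = lℏ = 6ℏ.

θ_min ≈ 22.21°; θ(m_l=-4) ≈ 128.11°; L_z,max = 6ℏ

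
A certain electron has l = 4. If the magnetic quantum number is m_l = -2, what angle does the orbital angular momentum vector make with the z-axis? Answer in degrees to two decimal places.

|L|² = l(l+1)ℏ² = 20ℏ², so |L| = 2√5 ℏ.
L_z = m_l ℏ = −2ℏ.
cos θ = L_z/|L| = -2/√20, so θ ≈ 116.57°.

θ ≈ 116.57°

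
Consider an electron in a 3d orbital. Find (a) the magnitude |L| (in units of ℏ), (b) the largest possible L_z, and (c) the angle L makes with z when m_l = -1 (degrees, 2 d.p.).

|L| = √6 ℏ ≈ 2.449ℏ; L_z,max = 2ℏ; θ(m_l=-1) ≈ 114.09°

The 3d subshell has l = 2.
|L| = ℏ√(2·3) = √6 ℏ ≈ 2.449ℏ.
L_z,max = lℏ = 2ℏ.
For m_l = -1: cos θ = -1/√6, θ ≈ 114.09°.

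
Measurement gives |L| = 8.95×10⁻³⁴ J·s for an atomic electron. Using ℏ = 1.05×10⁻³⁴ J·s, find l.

Dividing by ℏ: |L|/ℏ ≈ 8.524.
l(l+1) ≈ 8.524² ≈ 72.66, so l = 8.

l = 8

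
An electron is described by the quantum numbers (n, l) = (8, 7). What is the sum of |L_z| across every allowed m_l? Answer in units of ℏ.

Σ|L_z| = 56 ℏ

m_l ∈ {-7, -6, -5, -4, -3, -2, -1, 0, 1, 2, 3, 4, 5, 6, 7}.
Σ|m_l| = 2(1+2+…+7) = 56.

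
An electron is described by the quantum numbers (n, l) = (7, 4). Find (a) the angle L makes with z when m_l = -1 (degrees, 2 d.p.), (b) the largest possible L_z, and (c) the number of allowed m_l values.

θ(m_l=-1) ≈ 102.92°; L_z,max = 4ℏ; 9 values

For m_l = -1: cos θ = -1/√20, θ ≈ 102.92°.
L_z,max = lℏ = 4ℏ.
There are 2l+1 = 9 values of m_l.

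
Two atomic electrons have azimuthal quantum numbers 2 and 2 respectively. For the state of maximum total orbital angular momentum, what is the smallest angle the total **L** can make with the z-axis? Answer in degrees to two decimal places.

θ_min ≈ 26.57°

L runs from |2 − 2| = 0 to 2 + 2 = 4.
So L can be 0, 1, 2, 3, 4.
The maximum is L = 4, with |L_tot| = ℏ√(4·5) = 2√5 ℏ.
The minimum angle with z is arccos(4/√20) ≈ 26.57°.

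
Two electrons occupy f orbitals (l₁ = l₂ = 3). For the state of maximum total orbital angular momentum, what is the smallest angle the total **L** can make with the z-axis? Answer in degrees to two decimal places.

L runs from |3 − 3| = 0 to 3 + 3 = 6.
So L can be 0, 1, 2, 3, 4, 5, 6.
The maximum is L = 6, with |L_tot| = ℏ√(6·7) = √42 ℏ.
The minimum angle with z is arccos(6/√42) ≈ 22.21°.

θ_min ≈ 22.21°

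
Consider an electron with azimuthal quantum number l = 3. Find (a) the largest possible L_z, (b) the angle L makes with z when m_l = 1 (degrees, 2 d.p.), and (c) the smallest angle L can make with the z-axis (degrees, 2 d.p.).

L_z,max = 3ℏ; θ(m_l=1) ≈ 73.22°; θ_min ≈ 30.00°

L_z,max = lℏ = 3ℏ.
For m_l = 1: cos θ = 1/√12, θ ≈ 73.22°.
cos θ_min = 3/√12, so θ_min ≈ 30.00°.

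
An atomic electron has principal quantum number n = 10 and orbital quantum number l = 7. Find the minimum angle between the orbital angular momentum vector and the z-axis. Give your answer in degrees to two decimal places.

θ_min ≈ 20.70°

|L| = ℏ√(l(l+1)) = 2√14 ℏ.
The smallest angle corresponds to the largest L_z, i.e. m_l = l = 7, giving L_z = 7ℏ.
cos θ_min = 7/√56, so θ_min ≈ 20.70°.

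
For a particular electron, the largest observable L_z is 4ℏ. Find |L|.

|L| = 2√5 ℏ ≈ 4.472ℏ

The maximum L_z equals lℏ, giving l = 4.
Then |L| = ℏ√(4·5) = 2√5 ℏ.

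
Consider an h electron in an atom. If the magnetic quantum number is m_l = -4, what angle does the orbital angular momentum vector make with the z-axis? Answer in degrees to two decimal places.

For an h orbital, l = 5.
|L| = ℏ√(l(l+1)) = √30 ℏ.
L_z = m_l ℏ = −4ℏ.
cos θ = L_z/|L| = -4/√30, so θ ≈ 136.91°.

θ ≈ 136.91°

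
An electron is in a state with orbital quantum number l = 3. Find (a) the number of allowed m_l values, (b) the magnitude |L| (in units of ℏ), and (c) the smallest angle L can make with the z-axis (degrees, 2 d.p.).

There are 2l+1 = 7 values of m_l.
|L| = ℏ√(3·4) = 2√3 ℏ ≈ 3.464ℏ.
cos θ_min = 3/√12, so θ_min ≈ 30.00°.

7 values; |L| = 2√3 ℏ ≈ 3.464ℏ; θ_min ≈ 30.00°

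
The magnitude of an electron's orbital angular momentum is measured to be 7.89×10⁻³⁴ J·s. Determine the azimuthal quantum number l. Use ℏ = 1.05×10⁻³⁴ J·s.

l = 7

|L|/ℏ = (7.89×10⁻³⁴)/(1.05×10⁻³⁴) ≈ 7.514.
(|L|/ℏ)² = l(l+1) ≈ 56.46 ⇒ l = 7.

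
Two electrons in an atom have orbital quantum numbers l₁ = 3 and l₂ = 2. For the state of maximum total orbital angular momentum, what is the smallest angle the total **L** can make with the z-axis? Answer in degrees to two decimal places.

θ_min ≈ 24.09°

By the triangle rule, |l₁ − l₂| ≤ L ≤ l₁ + l₂.
So L can be 1, 2, 3, 4, 5.
The maximum is L = 5, with |L_tot| = ℏ√(5·6) = √30 ℏ.
The minimum angle with z is arccos(5/√30) ≈ 24.09°.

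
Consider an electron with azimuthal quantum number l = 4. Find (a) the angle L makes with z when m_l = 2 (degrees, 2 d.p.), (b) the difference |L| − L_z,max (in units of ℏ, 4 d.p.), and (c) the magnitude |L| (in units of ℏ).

θ(m_l=2) ≈ 63.43°; |L|−L_z,max ≈ 0.4721ℏ; |L| = 2√5 ℏ ≈ 4.472ℏ

For m_l = 2: cos θ = 2/√20, θ ≈ 63.43°.
|L| − L_z,max = (2√5 − 4)ℏ ≈ 0.4721ℏ.
|L| = ℏ√(4·5) = 2√5 ℏ ≈ 4.472ℏ.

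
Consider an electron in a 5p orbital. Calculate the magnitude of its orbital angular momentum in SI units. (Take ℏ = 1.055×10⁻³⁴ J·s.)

|L| = 1.492×10⁻³⁴ J·s

For 5p, l = 1.
|L| = ℏ√(l(l+1)) = ℏ√(1·2) = √2 ℏ
Numerically, |L| = 1.414 × (1.055×10⁻³⁴ J·s) = 1.492×10⁻³⁴ J·s.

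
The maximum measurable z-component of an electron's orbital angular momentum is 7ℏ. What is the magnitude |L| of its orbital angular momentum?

The maximum L_z equals lℏ, giving l = 7.
|L| = ℏ√(l(l+1)) = 2√14 ℏ.

|L| = 2√14 ℏ ≈ 7.483ℏ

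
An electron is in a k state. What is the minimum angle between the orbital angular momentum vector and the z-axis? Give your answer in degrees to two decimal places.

θ_min ≈ 20.70°

For a k orbital, l = 7.
|L| = ℏ√(l(l+1)) = 2√14 ℏ.
The smallest angle corresponds to the largest L_z, i.e. m_l = l = 7, giving L_z = 7ℏ.
cos θ_min = 7/√56, so θ_min ≈ 20.70°.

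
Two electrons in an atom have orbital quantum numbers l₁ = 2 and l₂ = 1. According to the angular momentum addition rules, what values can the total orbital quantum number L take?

The total orbital quantum number L ranges from |l₁ − l₂| to l₁ + l₂ in integer steps.
Allowed values: L = 1, 2, 3.

L = 1, 2, 3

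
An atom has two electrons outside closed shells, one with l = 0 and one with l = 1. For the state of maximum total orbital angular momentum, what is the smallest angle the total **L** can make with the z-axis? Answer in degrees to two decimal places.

θ_min ≈ 45.00°

Angular momentum addition gives L = |l₁ − l₂|, …, l₁ + l₂.
L ∈ {1}.
The maximum is L = 1, with |L_tot| = ℏ√(1·2) = √2 ℏ.
The minimum angle with z is arccos(1/√2) ≈ 45.00°.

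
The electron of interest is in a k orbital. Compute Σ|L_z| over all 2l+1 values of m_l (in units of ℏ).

A k state has l = 7.
m_l runs from −7 to 7, i.e. {-7, -6, -5, -4, -3, -2, -1, 0, 1, 2, 3, 4, 5, 6, 7}.
Σ|m_l| = 2·7(7+1)/2 = 56.

Σ|L_z| = 56 ℏ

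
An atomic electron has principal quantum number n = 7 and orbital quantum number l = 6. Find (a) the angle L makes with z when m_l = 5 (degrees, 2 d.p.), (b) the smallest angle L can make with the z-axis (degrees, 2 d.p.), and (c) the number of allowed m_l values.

θ(m_l=5) ≈ 39.51°; θ_min ≈ 22.21°; 13 values

For m_l = 5: cos θ = 5/√42, θ ≈ 39.51°.
cos θ_min = 6/√42, so θ_min ≈ 22.21°.
There are 2l+1 = 13 values of m_l.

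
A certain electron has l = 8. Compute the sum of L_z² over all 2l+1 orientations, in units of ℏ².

Σ(L_z)² = 408 ℏ²

m_l runs from −8 to 8, i.e. {-8, -7, -6, -5, -4, -3, -2, -1, 0, 1, 2, 3, 4, 5, 6, 7, 8}.
Σ m_l² = 2·(1 + 4 + 9 + 16 + 25 + 36 + 49 + 64) = 408.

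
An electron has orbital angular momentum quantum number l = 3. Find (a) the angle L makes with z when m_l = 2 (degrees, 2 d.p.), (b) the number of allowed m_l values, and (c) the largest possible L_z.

θ(m_l=2) ≈ 54.74°; 7 values; L_z,max = 3ℏ

For m_l = 2: cos θ = 2/√12, θ ≈ 54.74°.
There are 2l+1 = 7 values of m_l.
L_z,max = lℏ = 3ℏ.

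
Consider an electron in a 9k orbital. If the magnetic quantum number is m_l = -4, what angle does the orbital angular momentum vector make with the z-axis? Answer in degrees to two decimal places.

θ ≈ 122.31°

9k means n = 9, l = 7.
|L|² = l(l+1)ℏ² = 56ℏ², so |L| = 2√14 ℏ.
L_z = m_l ℏ = −4ℏ.
cos θ = L_z/|L| = -4/√56, so θ ≈ 122.31°.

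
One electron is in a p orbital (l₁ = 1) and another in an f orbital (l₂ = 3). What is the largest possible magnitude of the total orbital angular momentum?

By the triangle rule, |l₁ − l₂| ≤ L ≤ l₁ + l₂.
Allowed values: L = 2, 3, 4.
The largest magnitude corresponds to L = 4: |L_tot| = ℏ√(4·5) = 2√5 ℏ.

|L_tot|_max = 2√5 ℏ ≈ 4.472ℏ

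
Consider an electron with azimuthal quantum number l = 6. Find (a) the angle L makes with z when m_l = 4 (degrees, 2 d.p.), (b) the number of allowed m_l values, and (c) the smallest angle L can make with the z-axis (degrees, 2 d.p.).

θ(m_l=4) ≈ 51.89°; 13 values; θ_min ≈ 22.21°

For m_l = 4: cos θ = 4/√42, θ ≈ 51.89°.
There are 2l+1 = 13 values of m_l.
cos θ_min = 6/√42, so θ_min ≈ 22.21°.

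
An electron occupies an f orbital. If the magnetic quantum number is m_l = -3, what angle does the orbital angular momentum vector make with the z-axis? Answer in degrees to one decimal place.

θ ≈ 150.0°

For an f orbital, l = 3.
|L|² = l(l+1)ℏ² = 12ℏ², so |L| = 2√3 ℏ.
L_z = m_l ℏ = −3ℏ.
cos θ = L_z/|L| = -3/√12, so θ ≈ 150.0°.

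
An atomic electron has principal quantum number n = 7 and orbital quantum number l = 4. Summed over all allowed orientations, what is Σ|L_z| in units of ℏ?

m_l runs from −4 to 4, i.e. {-4, -3, -2, -1, 0, 1, 2, 3, 4}.
Σ|m_l| = 2·4(4+1)/2 = 20.

Σ|L_z| = 20 ℏ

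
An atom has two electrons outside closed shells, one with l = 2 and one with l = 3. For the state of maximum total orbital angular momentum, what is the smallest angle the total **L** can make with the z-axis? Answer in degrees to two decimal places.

L runs from |2 − 3| = 1 to 2 + 3 = 5.
So L can be 1, 2, 3, 4, 5.
The maximum is L = 5, with |L_tot| = ℏ√(5·6) = √30 ℏ.
The minimum angle with z is arccos(5/√30) ≈ 24.09°.

θ_min ≈ 24.09°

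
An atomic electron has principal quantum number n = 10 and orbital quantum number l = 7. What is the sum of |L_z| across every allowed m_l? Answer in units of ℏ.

m_l ∈ {-7, -6, -5, -4, -3, -2, -1, 0, 1, 2, 3, 4, 5, 6, 7}.
Σ|m_l| = 2(1+2+…+7) = 56.

Σ|L_z| = 56 ℏ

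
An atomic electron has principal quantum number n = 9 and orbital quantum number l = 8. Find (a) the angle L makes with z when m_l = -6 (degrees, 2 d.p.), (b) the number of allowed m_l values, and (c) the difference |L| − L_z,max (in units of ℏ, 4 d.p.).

For m_l = -6: cos θ = -6/√72, θ ≈ 135.00°.
There are 2l+1 = 17 values of m_l.
|L| − L_z,max = (6√2 − 8)ℏ ≈ 0.4853ℏ.

θ(m_l=-6) ≈ 135.00°; 17 values; |L|−L_z,max ≈ 0.4853ℏ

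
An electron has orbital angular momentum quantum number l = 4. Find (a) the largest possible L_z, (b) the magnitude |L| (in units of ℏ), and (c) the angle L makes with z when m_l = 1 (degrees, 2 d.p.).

L_z,max = 4ℏ; |L| = 2√5 ℏ ≈ 4.472ℏ; θ(m_l=1) ≈ 77.08°

L_z,max = lℏ = 4ℏ.
|L| = ℏ√(4·5) = 2√5 ℏ ≈ 4.472ℏ.
For m_l = 1: cos θ = 1/√20, θ ≈ 77.08°.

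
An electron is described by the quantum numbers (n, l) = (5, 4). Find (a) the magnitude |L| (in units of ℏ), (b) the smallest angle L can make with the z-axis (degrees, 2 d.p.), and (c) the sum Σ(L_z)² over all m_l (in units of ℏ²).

|L| = 2√5 ℏ ≈ 4.472ℏ; θ_min ≈ 26.57°; Σ(L_z)² = 60 ℏ²

|L| = ℏ√(4·5) = 2√5 ℏ ≈ 4.472ℏ.
cos θ_min = 4/√20, so θ_min ≈ 26.57°.
Σ m_l² = 60, so Σ(L_z)² = 60 ℏ².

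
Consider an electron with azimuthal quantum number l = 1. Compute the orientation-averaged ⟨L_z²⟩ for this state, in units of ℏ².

m_l runs from −1 to 1, i.e. {-1, 0, 1}.
⟨L_z²⟩ = ℏ²·l(l+1)/3 = 0.6667ℏ².

⟨L_z²⟩ = 0.6667 ℏ²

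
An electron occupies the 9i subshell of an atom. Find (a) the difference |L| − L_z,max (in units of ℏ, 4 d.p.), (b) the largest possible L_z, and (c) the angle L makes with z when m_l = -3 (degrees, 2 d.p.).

|L|−L_z,max ≈ 0.4807ℏ; L_z,max = 6ℏ; θ(m_l=-3) ≈ 117.58°

9i means n = 9, l = 6.
|L| − L_z,max = (√42 − 6)ℏ ≈ 0.4807ℏ.
L_z,max = lℏ = 6ℏ.
For m_l = -3: cos θ = -3/√42, θ ≈ 117.58°.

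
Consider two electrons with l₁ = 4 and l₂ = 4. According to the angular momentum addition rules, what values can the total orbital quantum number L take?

L = 0, 1, 2, 3, 4, 5, 6, 7, 8

Angular momentum addition gives L = |l₁ − l₂|, …, l₁ + l₂.
Allowed values: L = 0, 1, 2, 3, 4, 5, 6, 7, 8.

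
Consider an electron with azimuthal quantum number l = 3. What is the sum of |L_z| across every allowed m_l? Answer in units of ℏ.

m_l runs from −3 to 3, i.e. {-3, -2, -1, 0, 1, 2, 3}.
Σ|m_l| = l(l+1) = 12.

Σ|L_z| = 12 ℏ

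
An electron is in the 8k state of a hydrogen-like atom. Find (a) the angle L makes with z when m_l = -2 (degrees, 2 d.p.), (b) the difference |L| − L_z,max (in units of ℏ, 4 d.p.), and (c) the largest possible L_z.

The 8k subshell has l = 7.
For m_l = -2: cos θ = -2/√56, θ ≈ 105.50°.
|L| − L_z,max = (2√14 − 7)ℏ ≈ 0.4833ℏ.
L_z,max = lℏ = 7ℏ.

θ(m_l=-2) ≈ 105.50°; |L|−L_z,max ≈ 0.4833ℏ; L_z,max = 7ℏ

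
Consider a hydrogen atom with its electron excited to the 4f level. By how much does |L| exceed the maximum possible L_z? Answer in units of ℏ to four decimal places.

The 4f level has l = 3.
|L| = 2√3 ℏ ≈ 3.4641ℏ, while L_z,max = lℏ = 3ℏ.
The difference is (2√3 − 3)ℏ ≈ 0.4641ℏ.

|L| − L_z,max ≈ 0.4641ℏ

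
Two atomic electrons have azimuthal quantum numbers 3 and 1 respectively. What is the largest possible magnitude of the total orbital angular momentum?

|L_tot|_max = 2√5 ℏ ≈ 4.472ℏ

By the triangle rule, |l₁ − l₂| ≤ L ≤ l₁ + l₂.
So L can be 2, 3, 4.
The largest magnitude corresponds to L = 4: |L_tot| = ℏ√(4·5) = 2√5 ℏ.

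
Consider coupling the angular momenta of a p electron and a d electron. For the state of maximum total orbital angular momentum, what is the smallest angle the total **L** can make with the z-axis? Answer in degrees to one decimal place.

The total orbital quantum number L ranges from |l₁ − l₂| to l₁ + l₂ in integer steps.
L ∈ {1, 2, 3}.
The maximum is L = 3, with |L_tot| = ℏ√(3·4) = 2√3 ℏ.
The minimum angle with z is arccos(3/√12) ≈ 30.0°.

θ_min ≈ 30.0°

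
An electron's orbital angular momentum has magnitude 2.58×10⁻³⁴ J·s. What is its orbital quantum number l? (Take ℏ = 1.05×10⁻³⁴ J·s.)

l = 2

|L|/ℏ = (2.58×10⁻³⁴)/(1.05×10⁻³⁴) ≈ 2.457.
l(l+1) ≈ 2.457² ≈ 6.04, so l = 2.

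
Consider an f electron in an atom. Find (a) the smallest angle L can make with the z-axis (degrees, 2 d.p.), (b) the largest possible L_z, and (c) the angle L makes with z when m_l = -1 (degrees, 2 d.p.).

The letter f corresponds to l = 3.
cos θ_min = 3/√12, so θ_min ≈ 30.00°.
L_z,max = lℏ = 3ℏ.
For m_l = -1: cos θ = -1/√12, θ ≈ 106.78°.

θ_min ≈ 30.00°; L_z,max = 3ℏ; θ(m_l=-1) ≈ 106.78°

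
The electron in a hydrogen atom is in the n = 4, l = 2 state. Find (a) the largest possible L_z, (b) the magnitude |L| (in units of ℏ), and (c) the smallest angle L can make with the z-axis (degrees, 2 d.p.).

L_z,max = lℏ = 2ℏ.
|L| = ℏ√(2·3) = √6 ℏ ≈ 2.449ℏ.
cos θ_min = 2/√6, so θ_min ≈ 35.26°.

L_z,max = 2ℏ; |L| = √6 ℏ ≈ 2.449ℏ; θ_min ≈ 35.26°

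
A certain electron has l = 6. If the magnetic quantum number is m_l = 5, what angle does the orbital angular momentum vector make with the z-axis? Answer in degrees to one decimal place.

|L| = ℏ√(l(l+1)) = √42 ℏ.
L_z = m_l ℏ = 5ℏ.
cos θ = L_z/|L| = 5/√42, so θ ≈ 39.5°.

θ ≈ 39.5°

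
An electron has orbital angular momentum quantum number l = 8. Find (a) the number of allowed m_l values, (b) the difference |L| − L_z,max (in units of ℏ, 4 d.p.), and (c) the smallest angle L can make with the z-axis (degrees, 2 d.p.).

17 values; |L|−L_z,max ≈ 0.4853ℏ; θ_min ≈ 19.47°

There are 2l+1 = 17 values of m_l.
|L| − L_z,max = (6√2 − 8)ℏ ≈ 0.4853ℏ.
cos θ_min = 8/√72, so θ_min ≈ 19.47°.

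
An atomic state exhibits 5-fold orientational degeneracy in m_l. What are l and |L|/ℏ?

Since there are 2l+1 = 5 values of m_l, l = 2.
Then |L| = √(l(l+1)) ℏ = √6 ℏ.

l = 2, |L| = √6 ℏ ≈ 2.449ℏ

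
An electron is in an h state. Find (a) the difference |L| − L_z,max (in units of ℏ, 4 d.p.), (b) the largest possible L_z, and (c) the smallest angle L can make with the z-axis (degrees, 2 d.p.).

|L|−L_z,max ≈ 0.4772ℏ; L_z,max = 5ℏ; θ_min ≈ 24.09°

The letter h corresponds to l = 5.
|L| − L_z,max = (√30 − 5)ℏ ≈ 0.4772ℏ.
L_z,max = lℏ = 5ℏ.
cos θ_min = 5/√30, so θ_min ≈ 24.09°.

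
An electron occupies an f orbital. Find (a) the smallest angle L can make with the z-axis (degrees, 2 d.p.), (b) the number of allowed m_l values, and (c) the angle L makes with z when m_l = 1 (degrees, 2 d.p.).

θ_min ≈ 30.00°; 7 values; θ(m_l=1) ≈ 73.22°

The letter f corresponds to l = 3.
cos θ_min = 3/√12, so θ_min ≈ 30.00°.
There are 2l+1 = 7 values of m_l.
For m_l = 1: cos θ = 1/√12, θ ≈ 73.22°.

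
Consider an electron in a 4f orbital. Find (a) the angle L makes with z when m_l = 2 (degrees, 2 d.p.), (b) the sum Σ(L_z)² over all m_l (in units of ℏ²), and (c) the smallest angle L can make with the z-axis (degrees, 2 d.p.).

θ(m_l=2) ≈ 54.74°; Σ(L_z)² = 28 ℏ²; θ_min ≈ 30.00°

4f means n = 4, l = 3.
For m_l = 2: cos θ = 2/√12, θ ≈ 54.74°.
Σ m_l² = 28, so Σ(L_z)² = 28 ℏ².
cos θ_min = 3/√12, so θ_min ≈ 30.00°.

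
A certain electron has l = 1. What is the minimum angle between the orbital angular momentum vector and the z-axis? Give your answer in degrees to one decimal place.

|L| = ℏ√(l(l+1)) = √2 ℏ.
The smallest angle corresponds to the largest L_z, i.e. m_l = l = 1, giving L_z = 1ℏ.
cos θ_min = 1/√2, so θ_min ≈ 45.0°.

θ_min ≈ 45.0°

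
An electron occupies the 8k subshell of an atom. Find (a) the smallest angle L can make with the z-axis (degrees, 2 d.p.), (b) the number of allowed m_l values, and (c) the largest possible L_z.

The 8k subshell has l = 7.
cos θ_min = 7/√56, so θ_min ≈ 20.70°.
There are 2l+1 = 15 values of m_l.
L_z,max = lℏ = 7ℏ.

θ_min ≈ 20.70°; 15 values; L_z,max = 7ℏ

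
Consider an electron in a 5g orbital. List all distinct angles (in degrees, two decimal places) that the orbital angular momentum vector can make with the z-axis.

The 5g subshell has l = 4.
|L| = √(l(l+1)) ℏ = 2√5 ℏ.
cos θ = m_l/√20 for each m_l ∈ {-4, -3, -2, -1, 0, 1, 2, 3, 4}.

θ ∈ {26.57°, 47.87°, 63.43°, 77.08°, 90.00°, 102.92°, 116.57°, 132.13°, 153.43°}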